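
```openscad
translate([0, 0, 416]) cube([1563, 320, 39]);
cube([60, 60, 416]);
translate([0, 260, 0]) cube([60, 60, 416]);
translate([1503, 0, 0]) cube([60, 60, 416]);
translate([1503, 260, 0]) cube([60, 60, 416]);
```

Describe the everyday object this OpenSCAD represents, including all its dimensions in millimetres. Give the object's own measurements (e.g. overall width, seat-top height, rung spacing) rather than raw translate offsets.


A bench: a 1563×320 mm seat slab, 39 mm thick, top at z = 455 mm, on four 60×60 mm square legs flush with the seat corners and standing on z = 0.


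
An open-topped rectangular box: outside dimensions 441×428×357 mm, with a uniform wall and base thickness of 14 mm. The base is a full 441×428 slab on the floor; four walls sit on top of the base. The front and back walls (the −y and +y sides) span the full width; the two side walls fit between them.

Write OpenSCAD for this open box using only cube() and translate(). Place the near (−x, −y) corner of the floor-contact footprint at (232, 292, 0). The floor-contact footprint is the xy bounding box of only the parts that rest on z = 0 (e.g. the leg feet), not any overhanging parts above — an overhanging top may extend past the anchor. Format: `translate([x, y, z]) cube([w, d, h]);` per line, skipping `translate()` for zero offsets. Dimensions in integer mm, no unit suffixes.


translate([232, 292, 0]) cube([441, 428, 14]);
translate([232, 292, 14]) cube([441, 14, 343]);
translate([232, 706, 14]) cube([441, 14, 343]);
translate([232, 306, 14]) cube([14, 400, 343]);
translate([659, 306, 14]) cube([14, 400, 343]);


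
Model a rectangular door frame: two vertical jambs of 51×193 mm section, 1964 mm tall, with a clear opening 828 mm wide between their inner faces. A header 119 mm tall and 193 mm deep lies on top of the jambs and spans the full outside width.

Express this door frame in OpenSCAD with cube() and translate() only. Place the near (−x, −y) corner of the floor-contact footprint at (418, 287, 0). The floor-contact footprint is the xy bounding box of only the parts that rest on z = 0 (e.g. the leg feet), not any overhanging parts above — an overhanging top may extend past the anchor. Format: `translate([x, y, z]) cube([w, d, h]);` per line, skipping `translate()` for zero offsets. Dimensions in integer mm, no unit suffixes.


translate([418, 287, 0]) cube([51, 193, 1964]);
translate([1297, 287, 0]) cube([51, 193, 1964]);
translate([418, 287, 1964]) cube([930, 193, 119]);


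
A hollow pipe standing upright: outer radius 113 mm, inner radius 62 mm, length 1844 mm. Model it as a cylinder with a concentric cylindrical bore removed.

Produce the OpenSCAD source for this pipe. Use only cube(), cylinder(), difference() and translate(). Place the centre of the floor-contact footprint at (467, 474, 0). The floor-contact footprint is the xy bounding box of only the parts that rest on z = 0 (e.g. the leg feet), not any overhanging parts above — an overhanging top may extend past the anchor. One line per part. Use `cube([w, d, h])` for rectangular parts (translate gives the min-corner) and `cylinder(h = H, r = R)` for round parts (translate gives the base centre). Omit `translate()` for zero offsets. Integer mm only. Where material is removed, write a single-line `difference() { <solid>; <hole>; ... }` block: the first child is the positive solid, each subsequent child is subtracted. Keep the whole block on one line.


difference() { translate([467, 474, 0]) cylinder(h = 1844, r = 113); translate([467, 474, 0]) cylinder(h = 1844, r = 62); }


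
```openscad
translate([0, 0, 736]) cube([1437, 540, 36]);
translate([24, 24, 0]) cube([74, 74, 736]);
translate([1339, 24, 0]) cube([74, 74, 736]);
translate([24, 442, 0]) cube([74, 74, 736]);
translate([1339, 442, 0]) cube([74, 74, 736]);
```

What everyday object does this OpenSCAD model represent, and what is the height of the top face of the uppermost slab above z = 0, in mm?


A table. The table height is 772 mm.

A 1437×540×36 slab sits at z = 736 on four 74 mm square posts — a table. The top surface is at 736 + 36 = 772 mm.


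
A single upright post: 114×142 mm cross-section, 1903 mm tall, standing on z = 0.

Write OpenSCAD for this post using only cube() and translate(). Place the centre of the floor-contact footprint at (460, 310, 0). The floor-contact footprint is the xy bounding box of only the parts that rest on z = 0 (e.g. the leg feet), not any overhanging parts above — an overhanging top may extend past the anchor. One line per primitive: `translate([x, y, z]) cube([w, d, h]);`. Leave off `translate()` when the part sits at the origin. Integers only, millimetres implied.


translate([403, 239, 0]) cube([114, 142, 1903]);


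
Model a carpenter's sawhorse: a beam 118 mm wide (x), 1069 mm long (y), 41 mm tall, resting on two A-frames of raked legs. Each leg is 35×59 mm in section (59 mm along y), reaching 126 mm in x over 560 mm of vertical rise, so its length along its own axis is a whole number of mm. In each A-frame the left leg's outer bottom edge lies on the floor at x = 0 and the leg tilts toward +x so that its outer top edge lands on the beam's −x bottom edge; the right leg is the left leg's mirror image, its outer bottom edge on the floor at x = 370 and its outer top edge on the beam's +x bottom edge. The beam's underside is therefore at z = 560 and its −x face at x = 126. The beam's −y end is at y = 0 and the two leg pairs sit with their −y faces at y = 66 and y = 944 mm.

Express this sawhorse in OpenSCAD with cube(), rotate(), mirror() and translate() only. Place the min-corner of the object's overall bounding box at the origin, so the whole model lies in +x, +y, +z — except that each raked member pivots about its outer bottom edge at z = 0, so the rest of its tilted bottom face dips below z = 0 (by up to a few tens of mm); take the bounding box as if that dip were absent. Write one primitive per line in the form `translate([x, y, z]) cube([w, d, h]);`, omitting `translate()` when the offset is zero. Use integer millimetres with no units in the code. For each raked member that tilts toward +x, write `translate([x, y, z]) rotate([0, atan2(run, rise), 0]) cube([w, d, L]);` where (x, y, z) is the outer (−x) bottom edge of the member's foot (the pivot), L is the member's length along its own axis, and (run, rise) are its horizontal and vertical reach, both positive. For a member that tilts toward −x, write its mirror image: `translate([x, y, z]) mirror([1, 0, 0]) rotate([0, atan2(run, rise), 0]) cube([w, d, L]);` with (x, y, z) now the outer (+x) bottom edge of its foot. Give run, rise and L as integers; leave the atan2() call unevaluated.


translate([126, 0, 560]) cube([118, 1069, 41]);
translate([0, 66, 0]) rotate([0, atan2(126, 560), 0]) cube([35, 59, 574]);
translate([370, 66, 0]) mirror([1, 0, 0]) rotate([0, atan2(126, 560), 0]) cube([35, 59, 574]);
translate([0, 944, 0]) rotate([0, atan2(126, 560), 0]) cube([35, 59, 574]);
translate([370, 944, 0]) mirror([1, 0, 0]) rotate([0, atan2(126, 560), 0]) cube([35, 59, 574]);


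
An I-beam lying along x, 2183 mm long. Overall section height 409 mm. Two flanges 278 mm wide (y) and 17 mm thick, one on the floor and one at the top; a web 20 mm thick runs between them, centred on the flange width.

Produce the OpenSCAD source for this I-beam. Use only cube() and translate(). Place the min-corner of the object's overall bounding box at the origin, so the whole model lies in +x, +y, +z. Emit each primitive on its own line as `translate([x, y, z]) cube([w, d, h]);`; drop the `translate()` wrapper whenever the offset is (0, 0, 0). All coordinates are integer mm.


cube([2183, 278, 17]);
translate([0, 129, 17]) cube([2183, 20, 375]);
translate([0, 0, 392]) cube([2183, 278, 17]);


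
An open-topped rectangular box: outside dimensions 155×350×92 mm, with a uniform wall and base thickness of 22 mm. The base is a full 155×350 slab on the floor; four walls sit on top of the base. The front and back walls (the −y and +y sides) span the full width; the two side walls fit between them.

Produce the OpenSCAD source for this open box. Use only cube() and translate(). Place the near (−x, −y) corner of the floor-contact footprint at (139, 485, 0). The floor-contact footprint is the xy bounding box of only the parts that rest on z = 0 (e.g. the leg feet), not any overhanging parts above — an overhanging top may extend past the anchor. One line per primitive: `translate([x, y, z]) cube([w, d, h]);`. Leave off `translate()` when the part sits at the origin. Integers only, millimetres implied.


translate([139, 485, 0]) cube([155, 350, 22]);
translate([139, 485, 22]) cube([155, 22, 70]);
translate([139, 813, 22]) cube([155, 22, 70]);
translate([139, 507, 22]) cube([22, 306, 70]);
translate([272, 507, 22]) cube([22, 306, 70]);


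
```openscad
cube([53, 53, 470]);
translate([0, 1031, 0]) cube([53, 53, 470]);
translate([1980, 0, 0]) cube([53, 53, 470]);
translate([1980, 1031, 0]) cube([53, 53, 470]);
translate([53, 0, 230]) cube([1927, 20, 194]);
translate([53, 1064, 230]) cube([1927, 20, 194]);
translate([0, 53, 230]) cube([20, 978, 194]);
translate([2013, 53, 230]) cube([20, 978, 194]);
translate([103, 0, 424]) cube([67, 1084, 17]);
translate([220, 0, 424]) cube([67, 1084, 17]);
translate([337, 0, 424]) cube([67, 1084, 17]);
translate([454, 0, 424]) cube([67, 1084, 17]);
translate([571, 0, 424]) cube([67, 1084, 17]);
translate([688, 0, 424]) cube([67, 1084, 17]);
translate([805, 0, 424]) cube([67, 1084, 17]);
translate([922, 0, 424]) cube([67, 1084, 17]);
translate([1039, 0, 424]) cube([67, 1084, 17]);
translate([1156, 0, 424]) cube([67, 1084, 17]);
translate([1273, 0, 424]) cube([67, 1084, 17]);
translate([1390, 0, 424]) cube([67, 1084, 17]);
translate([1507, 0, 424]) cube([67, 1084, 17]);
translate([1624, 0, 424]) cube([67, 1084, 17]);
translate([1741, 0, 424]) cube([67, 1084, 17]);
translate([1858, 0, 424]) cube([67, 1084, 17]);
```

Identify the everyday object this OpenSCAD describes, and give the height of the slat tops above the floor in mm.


A bed frame. The slat-top height is 441 mm.

Four posts, four rails, and a row of slats — a bed frame. Slats sit on the rails at z = 230 + 194 = 424; with slat thickness 17, the top is 441 mm.


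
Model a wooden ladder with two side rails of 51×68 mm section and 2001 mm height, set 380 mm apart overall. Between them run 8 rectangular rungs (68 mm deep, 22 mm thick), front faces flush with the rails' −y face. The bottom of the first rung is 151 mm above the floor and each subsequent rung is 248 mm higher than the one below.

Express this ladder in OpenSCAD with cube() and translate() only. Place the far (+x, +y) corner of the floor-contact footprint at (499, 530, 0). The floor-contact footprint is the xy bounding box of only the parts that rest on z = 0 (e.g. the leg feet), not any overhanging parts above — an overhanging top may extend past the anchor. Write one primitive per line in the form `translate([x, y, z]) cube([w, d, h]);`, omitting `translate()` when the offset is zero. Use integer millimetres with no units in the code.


translate([119, 462, 0]) cube([51, 68, 2001]);
translate([448, 462, 0]) cube([51, 68, 2001]);
translate([170, 462, 151]) cube([278, 68, 22]);
translate([170, 462, 399]) cube([278, 68, 22]);
translate([170, 462, 647]) cube([278, 68, 22]);
translate([170, 462, 895]) cube([278, 68, 22]);
translate([170, 462, 1143]) cube([278, 68, 22]);
translate([170, 462, 1391]) cube([278, 68, 22]);
translate([170, 462, 1639]) cube([278, 68, 22]);
translate([170, 462, 1887]) cube([278, 68, 22]);


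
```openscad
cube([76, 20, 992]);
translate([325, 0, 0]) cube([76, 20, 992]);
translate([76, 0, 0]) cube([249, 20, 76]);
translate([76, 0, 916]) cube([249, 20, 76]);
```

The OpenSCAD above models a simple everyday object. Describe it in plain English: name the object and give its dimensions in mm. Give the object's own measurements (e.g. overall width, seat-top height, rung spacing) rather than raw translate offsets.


A rectangular picture frame lying in the x–z plane (depth along y). The opening is 249 mm wide (x) by 840 mm tall (z), surrounded by a border 76 mm wide on all four sides. The frame is 20 mm deep and is made of two full-height vertical stiles with two horizontal rails fitted between them.


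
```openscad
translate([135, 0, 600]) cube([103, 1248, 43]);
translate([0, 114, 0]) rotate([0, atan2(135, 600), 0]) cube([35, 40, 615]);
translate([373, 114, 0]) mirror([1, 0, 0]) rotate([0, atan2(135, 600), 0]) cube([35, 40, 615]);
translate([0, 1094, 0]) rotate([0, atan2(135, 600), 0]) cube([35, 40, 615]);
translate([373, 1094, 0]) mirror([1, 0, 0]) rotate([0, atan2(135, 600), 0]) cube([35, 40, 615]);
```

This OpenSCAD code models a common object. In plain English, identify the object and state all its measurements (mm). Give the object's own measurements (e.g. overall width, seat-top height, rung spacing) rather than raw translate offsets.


A sawhorse. A 103×1248×43 mm beam (x, y, z) sits on two A-frame leg pairs. Each pair is two raked legs of 35×40 mm section (40 mm along y) splaying symmetrically in x. Each leg rises 600 mm vertically over 135 mm of horizontal reach and is 615 mm long along its own axis. Every leg's outer bottom edge rests on the floor and its outer top edge meets a bottom edge of the beam — the left legs (tilting toward +x) meet the beam's −x bottom edge, the right legs (their mirror images, tilting toward −x) meet its +x bottom edge — so the leg tops tuck under the beam, the beam's underside is 600 mm above the floor, and the feet are 373 mm apart outside-to-outside with the beam centred between them. The two leg pairs are set in 114 mm from either end of the beam.


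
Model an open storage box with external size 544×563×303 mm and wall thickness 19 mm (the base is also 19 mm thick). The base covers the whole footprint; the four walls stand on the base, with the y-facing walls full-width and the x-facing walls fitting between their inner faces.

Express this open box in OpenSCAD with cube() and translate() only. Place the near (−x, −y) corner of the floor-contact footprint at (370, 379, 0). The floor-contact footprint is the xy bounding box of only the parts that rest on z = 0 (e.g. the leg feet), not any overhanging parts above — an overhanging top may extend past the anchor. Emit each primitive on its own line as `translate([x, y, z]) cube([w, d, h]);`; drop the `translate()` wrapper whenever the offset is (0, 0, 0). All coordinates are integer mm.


translate([370, 379, 0]) cube([544, 563, 19]);
translate([370, 379, 19]) cube([544, 19, 284]);
translate([370, 923, 19]) cube([544, 19, 284]);
translate([370, 398, 19]) cube([19, 525, 284]);
translate([895, 398, 19]) cube([19, 525, 284]);


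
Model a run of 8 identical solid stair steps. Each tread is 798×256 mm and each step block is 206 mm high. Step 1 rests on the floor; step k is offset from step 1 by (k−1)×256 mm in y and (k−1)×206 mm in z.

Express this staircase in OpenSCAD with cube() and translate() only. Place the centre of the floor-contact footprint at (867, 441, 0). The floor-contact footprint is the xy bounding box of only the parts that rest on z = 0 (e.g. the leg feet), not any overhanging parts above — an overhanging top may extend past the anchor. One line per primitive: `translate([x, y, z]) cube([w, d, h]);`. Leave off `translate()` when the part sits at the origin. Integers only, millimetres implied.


translate([468, 313, 0]) cube([798, 256, 206]);
translate([468, 569, 206]) cube([798, 256, 206]);
translate([468, 825, 412]) cube([798, 256, 206]);
translate([468, 1081, 618]) cube([798, 256, 206]);
translate([468, 1337, 824]) cube([798, 256, 206]);
translate([468, 1593, 1030]) cube([798, 256, 206]);
translate([468, 1849, 1236]) cube([798, 256, 206]);
translate([468, 2105, 1442]) cube([798, 256, 206]);


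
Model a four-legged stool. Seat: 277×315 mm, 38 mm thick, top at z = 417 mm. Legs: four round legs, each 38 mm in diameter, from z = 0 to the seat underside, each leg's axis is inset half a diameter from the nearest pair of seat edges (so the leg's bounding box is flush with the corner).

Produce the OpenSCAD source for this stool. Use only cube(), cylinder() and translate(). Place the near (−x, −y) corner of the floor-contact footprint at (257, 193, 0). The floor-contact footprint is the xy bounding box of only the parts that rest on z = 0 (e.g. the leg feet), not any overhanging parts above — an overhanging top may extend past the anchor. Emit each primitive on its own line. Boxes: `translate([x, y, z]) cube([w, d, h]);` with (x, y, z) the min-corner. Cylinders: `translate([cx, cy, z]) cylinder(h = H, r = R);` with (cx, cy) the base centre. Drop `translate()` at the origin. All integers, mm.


translate([257, 193, 379]) cube([277, 315, 38]);
translate([276, 212, 0]) cylinder(h = 379, r = 19);
translate([515, 212, 0]) cylinder(h = 379, r = 19);
translate([276, 489, 0]) cylinder(h = 379, r = 19);
translate([515, 489, 0]) cylinder(h = 379, r = 19);


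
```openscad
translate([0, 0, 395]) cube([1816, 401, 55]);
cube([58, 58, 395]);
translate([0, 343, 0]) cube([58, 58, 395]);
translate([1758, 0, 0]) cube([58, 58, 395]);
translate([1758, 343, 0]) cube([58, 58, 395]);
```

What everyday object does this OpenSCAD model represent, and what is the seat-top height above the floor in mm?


A bench. The seat-top height is 450 mm.

A long slab on four corner posts — a bench. The slab sits at z = 395 with thickness 55, so the top is 395 + 55 = 450 mm.


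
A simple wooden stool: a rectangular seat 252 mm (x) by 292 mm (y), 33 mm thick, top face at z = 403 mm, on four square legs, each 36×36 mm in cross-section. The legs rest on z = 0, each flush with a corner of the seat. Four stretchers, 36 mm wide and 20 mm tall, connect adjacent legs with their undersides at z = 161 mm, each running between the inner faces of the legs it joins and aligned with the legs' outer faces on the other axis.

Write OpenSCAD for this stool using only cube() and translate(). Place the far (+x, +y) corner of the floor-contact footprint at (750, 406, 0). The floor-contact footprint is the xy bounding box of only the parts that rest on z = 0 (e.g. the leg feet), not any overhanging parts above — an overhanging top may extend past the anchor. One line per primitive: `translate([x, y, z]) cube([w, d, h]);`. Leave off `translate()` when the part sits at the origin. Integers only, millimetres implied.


// leg_h = 403 - 33 = 370
// stretcher span = 252 - 2*36 = 180
translate([498, 114, 370]) cube([252, 292, 33]);
translate([498, 114, 0]) cube([36, 36, 370]);
translate([714, 114, 0]) cube([36, 36, 370]);
translate([498, 370, 0]) cube([36, 36, 370]);
translate([714, 370, 0]) cube([36, 36, 370]);
translate([534, 114, 161]) cube([180, 36, 20]);
translate([534, 370, 161]) cube([180, 36, 20]);
translate([498, 150, 161]) cube([36, 220, 20]);
translate([714, 150, 161]) cube([36, 220, 20]);


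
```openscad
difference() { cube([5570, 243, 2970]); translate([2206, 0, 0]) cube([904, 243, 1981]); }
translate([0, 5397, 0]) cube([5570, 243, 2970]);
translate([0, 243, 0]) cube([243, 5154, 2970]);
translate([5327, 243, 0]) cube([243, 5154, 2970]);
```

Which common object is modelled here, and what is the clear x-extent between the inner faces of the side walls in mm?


A single room. The interior width is 5084 mm.

Four walls enclosing a rectangle with a door in the front wall — a room. Outside width 5570 minus two 243 mm walls gives 5084 mm.


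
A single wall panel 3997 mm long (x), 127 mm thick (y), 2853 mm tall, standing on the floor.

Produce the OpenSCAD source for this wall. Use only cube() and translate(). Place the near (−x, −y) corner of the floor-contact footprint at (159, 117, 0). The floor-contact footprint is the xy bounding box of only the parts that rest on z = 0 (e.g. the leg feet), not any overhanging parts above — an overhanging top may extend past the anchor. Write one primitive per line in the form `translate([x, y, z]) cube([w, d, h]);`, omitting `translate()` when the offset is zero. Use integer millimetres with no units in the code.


translate([159, 117, 0]) cube([3997, 127, 2853]);


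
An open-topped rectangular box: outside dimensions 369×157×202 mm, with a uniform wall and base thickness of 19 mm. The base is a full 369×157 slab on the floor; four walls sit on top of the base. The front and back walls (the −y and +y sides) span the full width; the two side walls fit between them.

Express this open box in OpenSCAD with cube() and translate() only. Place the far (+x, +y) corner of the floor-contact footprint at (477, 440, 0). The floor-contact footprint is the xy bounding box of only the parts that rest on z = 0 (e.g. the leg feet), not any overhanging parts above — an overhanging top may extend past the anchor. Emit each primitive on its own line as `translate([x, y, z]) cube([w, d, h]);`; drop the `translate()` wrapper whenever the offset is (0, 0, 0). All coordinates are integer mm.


translate([108, 283, 0]) cube([369, 157, 19]);
translate([108, 283, 19]) cube([369, 19, 183]);
translate([108, 421, 19]) cube([369, 19, 183]);
translate([108, 302, 19]) cube([19, 119, 183]);
translate([458, 302, 19]) cube([19, 119, 183]);


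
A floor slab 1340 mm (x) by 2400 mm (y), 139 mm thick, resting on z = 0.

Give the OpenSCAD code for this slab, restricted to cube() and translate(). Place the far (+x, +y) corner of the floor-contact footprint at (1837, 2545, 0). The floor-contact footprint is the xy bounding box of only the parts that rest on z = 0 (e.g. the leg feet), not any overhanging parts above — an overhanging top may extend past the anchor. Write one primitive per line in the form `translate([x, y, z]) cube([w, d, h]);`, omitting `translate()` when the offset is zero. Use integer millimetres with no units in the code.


translate([497, 145, 0]) cube([1340, 2400, 139]);


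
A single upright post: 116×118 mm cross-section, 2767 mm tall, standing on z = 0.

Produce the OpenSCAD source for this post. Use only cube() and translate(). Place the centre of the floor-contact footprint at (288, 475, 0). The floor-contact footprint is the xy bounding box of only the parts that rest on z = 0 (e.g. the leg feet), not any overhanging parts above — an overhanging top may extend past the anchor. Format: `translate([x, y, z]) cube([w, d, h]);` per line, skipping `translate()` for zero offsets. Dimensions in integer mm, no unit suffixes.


translate([230, 416, 0]) cube([116, 118, 2767]);


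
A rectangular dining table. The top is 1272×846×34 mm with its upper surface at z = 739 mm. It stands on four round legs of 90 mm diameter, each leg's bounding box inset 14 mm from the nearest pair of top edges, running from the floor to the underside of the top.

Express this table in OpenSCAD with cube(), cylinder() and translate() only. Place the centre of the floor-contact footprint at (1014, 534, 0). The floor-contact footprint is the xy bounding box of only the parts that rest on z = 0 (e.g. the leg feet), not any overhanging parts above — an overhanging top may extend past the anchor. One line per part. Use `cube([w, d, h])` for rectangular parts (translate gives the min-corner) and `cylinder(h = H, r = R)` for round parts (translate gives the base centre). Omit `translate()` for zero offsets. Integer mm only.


translate([378, 111, 705]) cube([1272, 846, 34]);
translate([437, 170, 0]) cylinder(h = 705, r = 45);
translate([1591, 170, 0]) cylinder(h = 705, r = 45);
translate([437, 898, 0]) cylinder(h = 705, r = 45);
translate([1591, 898, 0]) cylinder(h = 705, r = 45);


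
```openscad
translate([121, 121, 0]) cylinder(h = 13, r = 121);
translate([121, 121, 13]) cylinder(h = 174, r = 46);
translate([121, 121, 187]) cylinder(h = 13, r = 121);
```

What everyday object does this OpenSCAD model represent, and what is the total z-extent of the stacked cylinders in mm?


A spool. The overall height is 200 mm.

Three coaxial cylinders, large–small–large — a spool. Two 13 mm flanges and a 174 mm core give 13 + 174 + 13 = 200 mm.


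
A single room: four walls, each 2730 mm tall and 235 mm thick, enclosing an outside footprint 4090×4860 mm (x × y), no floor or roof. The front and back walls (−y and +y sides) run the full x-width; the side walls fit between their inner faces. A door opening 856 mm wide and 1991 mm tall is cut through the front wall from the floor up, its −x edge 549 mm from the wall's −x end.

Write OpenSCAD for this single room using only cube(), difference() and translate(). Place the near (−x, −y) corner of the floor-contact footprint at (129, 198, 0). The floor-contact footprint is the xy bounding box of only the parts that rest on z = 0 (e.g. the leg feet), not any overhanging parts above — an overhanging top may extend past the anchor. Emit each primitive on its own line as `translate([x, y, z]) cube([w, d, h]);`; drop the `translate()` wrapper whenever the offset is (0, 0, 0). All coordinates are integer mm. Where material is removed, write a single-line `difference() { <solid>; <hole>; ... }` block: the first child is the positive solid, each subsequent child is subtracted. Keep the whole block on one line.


difference() { translate([129, 198, 0]) cube([4090, 235, 2730]); translate([678, 198, 0]) cube([856, 235, 1991]); }
translate([129, 4823, 0]) cube([4090, 235, 2730]);
translate([129, 433, 0]) cube([235, 4390, 2730]);
translate([3984, 433, 0]) cube([235, 4390, 2730]);


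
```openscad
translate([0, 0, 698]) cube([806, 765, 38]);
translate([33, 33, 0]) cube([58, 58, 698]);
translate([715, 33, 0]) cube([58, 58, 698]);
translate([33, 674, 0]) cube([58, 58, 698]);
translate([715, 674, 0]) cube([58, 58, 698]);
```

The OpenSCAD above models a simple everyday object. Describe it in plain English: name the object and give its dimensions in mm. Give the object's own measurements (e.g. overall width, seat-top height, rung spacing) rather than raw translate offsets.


A table: top 806 mm (x) × 765 mm (y), 38 mm thick, upper face at z = 736 mm, on four 58×58 mm square legs, each inset 33 mm from the nearest pair of top edges from z = 0 to the bottom of the top.


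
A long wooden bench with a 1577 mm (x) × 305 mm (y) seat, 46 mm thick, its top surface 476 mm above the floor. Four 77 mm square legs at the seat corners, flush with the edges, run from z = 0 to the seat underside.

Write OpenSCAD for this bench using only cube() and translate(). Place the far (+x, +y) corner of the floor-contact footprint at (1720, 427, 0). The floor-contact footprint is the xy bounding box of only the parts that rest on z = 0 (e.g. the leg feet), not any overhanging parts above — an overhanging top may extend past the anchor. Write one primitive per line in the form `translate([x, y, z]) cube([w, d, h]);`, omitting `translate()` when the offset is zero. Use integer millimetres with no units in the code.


translate([143, 122, 430]) cube([1577, 305, 46]);
translate([143, 122, 0]) cube([77, 77, 430]);
translate([143, 350, 0]) cube([77, 77, 430]);
translate([1643, 122, 0]) cube([77, 77, 430]);
translate([1643, 350, 0]) cube([77, 77, 430]);


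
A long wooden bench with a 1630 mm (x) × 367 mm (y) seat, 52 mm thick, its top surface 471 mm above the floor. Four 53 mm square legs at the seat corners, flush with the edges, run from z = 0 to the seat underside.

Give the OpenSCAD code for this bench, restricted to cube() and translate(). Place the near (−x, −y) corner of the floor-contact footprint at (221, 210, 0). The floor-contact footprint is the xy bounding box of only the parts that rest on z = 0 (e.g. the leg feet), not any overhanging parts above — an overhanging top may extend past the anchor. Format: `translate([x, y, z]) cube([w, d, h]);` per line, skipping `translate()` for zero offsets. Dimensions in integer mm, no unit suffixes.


translate([221, 210, 419]) cube([1630, 367, 52]);
translate([221, 210, 0]) cube([53, 53, 419]);
translate([221, 524, 0]) cube([53, 53, 419]);
translate([1798, 210, 0]) cube([53, 53, 419]);
translate([1798, 524, 0]) cube([53, 53, 419]);


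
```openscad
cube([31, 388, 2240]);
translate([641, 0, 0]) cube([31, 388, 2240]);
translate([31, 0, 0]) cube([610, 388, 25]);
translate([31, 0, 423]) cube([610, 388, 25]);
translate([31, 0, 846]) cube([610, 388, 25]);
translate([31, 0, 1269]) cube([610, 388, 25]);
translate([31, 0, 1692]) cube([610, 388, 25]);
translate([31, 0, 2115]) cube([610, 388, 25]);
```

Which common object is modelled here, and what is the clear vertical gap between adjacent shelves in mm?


A bookshelf. The clear shelf gap is 398 mm.

Two tall side panels with 6 horizontal boards between them — a bookshelf. The first two shelf undersides are at z = 0 and z = 423; with shelf thickness 25, the clear gap is 423 − 0 − 25 = 398 mm.


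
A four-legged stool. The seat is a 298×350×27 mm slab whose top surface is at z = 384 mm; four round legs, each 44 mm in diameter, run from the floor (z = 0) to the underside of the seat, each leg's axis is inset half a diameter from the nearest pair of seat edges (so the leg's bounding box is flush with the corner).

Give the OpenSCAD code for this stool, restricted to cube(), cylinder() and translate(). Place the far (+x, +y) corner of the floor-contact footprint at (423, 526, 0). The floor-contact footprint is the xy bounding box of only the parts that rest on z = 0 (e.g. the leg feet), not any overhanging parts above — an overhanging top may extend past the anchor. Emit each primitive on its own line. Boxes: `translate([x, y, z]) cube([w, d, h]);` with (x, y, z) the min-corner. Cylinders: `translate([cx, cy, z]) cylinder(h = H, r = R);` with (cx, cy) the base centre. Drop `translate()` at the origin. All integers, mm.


translate([125, 176, 357]) cube([298, 350, 27]);
translate([147, 198, 0]) cylinder(h = 357, r = 22);
translate([401, 198, 0]) cylinder(h = 357, r = 22);
translate([147, 504, 0]) cylinder(h = 357, r = 22);
translate([401, 504, 0]) cylinder(h = 357, r = 22);


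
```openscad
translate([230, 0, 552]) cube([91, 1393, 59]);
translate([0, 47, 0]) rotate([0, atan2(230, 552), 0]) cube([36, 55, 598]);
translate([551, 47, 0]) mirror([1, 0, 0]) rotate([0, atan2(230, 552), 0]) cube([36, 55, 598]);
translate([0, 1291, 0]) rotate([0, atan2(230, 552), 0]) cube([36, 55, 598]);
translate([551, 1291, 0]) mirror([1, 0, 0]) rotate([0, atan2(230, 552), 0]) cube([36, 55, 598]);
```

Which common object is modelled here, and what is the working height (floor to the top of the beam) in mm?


A sawhorse. The overall height is 611 mm.

A beam across two mirrored pairs of raked legs — a sawhorse. The beam's underside is at z = 552 (matching the legs' vertical rise in atan2(230, 552)) and the beam is 59 mm tall, so its top is at 552 + 59 = 611 mm. The raked legs top out at the beam's underside, so that is the highest point.


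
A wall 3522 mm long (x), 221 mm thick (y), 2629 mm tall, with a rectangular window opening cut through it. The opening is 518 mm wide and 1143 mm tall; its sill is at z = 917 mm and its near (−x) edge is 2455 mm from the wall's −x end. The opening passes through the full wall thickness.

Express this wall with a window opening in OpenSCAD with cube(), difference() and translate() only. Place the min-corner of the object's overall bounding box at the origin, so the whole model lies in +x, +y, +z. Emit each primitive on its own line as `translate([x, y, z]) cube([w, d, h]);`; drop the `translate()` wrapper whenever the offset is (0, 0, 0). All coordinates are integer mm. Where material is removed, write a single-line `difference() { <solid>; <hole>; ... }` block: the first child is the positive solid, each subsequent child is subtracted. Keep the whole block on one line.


difference() { cube([3522, 221, 2629]); translate([2455, 0, 917]) cube([518, 221, 1143]); }


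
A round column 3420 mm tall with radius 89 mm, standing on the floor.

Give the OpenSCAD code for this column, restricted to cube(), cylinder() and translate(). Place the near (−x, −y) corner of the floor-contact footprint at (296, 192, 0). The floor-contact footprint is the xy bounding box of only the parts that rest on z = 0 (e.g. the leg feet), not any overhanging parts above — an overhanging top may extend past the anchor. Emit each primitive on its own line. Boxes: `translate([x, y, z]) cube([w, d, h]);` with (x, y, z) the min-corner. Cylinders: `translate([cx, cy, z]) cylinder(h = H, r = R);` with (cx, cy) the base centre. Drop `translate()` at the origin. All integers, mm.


translate([385, 281, 0]) cylinder(h = 3420, r = 89);


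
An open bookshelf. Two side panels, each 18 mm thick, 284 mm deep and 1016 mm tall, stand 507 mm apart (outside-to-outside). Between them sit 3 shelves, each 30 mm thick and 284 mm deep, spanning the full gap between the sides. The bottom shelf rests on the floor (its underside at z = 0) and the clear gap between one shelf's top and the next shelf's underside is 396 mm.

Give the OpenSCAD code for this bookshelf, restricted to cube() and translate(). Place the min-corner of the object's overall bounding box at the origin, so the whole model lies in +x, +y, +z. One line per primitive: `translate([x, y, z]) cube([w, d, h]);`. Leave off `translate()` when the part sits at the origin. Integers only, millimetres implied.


cube([18, 284, 1016]);
translate([489, 0, 0]) cube([18, 284, 1016]);
translate([18, 0, 0]) cube([471, 284, 30]);
translate([18, 0, 426]) cube([471, 284, 30]);
translate([18, 0, 852]) cube([471, 284, 30]);


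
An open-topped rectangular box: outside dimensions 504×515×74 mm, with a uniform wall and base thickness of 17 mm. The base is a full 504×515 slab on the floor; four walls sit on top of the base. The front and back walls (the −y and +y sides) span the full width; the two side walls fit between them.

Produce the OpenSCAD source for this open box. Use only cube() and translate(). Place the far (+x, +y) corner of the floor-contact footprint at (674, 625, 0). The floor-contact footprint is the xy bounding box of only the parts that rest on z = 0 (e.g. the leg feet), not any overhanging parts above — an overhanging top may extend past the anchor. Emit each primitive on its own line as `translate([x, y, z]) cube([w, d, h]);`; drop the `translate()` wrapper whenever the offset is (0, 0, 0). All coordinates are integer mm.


translate([170, 110, 0]) cube([504, 515, 17]);
translate([170, 110, 17]) cube([504, 17, 57]);
translate([170, 608, 17]) cube([504, 17, 57]);
translate([170, 127, 17]) cube([17, 481, 57]);
translate([657, 127, 17]) cube([17, 481, 57]);


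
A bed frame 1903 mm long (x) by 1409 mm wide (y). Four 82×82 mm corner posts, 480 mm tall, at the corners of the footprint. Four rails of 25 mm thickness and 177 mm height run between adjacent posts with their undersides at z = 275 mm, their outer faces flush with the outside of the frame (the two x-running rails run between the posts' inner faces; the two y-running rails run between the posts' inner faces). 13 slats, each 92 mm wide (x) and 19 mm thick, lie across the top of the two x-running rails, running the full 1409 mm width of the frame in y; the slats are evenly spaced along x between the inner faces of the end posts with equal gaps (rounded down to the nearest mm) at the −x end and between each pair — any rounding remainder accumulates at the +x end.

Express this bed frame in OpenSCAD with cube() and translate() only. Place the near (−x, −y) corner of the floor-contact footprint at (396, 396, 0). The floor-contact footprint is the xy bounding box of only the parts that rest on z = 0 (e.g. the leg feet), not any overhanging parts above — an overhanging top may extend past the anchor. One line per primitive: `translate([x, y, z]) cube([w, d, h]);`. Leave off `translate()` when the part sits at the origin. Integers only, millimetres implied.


translate([396, 396, 0]) cube([82, 82, 480]);
translate([396, 1723, 0]) cube([82, 82, 480]);
translate([2217, 396, 0]) cube([82, 82, 480]);
translate([2217, 1723, 0]) cube([82, 82, 480]);
translate([478, 396, 275]) cube([1739, 25, 177]);
translate([478, 1780, 275]) cube([1739, 25, 177]);
translate([396, 478, 275]) cube([25, 1245, 177]);
translate([2274, 478, 275]) cube([25, 1245, 177]);
translate([516, 396, 452]) cube([92, 1409, 19]);
translate([646, 396, 452]) cube([92, 1409, 19]);
translate([776, 396, 452]) cube([92, 1409, 19]);
translate([906, 396, 452]) cube([92, 1409, 19]);
translate([1036, 396, 452]) cube([92, 1409, 19]);
translate([1166, 396, 452]) cube([92, 1409, 19]);
translate([1296, 396, 452]) cube([92, 1409, 19]);
translate([1426, 396, 452]) cube([92, 1409, 19]);
translate([1556, 396, 452]) cube([92, 1409, 19]);
translate([1686, 396, 452]) cube([92, 1409, 19]);
translate([1816, 396, 452]) cube([92, 1409, 19]);
translate([1946, 396, 452]) cube([92, 1409, 19]);
translate([2076, 396, 452]) cube([92, 1409, 19]);


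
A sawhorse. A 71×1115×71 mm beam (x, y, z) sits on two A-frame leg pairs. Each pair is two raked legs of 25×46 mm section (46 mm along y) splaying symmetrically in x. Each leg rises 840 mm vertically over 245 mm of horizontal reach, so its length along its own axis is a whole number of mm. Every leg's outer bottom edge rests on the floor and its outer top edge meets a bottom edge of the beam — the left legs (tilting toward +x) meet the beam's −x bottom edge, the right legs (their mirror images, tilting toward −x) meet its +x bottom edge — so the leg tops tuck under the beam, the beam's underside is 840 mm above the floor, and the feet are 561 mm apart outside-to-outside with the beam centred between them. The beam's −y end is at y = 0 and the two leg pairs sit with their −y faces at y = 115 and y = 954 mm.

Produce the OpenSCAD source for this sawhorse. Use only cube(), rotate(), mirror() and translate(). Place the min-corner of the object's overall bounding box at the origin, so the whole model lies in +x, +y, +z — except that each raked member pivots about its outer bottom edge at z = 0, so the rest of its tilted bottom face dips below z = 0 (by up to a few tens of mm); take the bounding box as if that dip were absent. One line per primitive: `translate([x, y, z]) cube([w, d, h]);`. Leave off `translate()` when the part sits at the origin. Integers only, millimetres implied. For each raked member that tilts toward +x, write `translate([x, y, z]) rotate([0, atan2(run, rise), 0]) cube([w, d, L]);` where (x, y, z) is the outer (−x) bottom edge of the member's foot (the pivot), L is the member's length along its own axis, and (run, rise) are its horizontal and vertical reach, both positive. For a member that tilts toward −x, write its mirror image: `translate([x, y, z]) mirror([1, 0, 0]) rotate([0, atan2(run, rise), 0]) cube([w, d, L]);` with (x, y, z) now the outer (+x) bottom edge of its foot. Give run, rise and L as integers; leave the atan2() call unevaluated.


// leg length = √(245² + 840²) = 875
// right-leg outer foot x = 2·245 + 71 = 561
// beam min-corner = (245, 0, 840)
translate([245, 0, 840]) cube([71, 1115, 71]);
translate([0, 115, 0]) rotate([0, atan2(245, 840), 0]) cube([25, 46, 875]);
translate([561, 115, 0]) mirror([1, 0, 0]) rotate([0, atan2(245, 840), 0]) cube([25, 46, 875]);
translate([0, 954, 0]) rotate([0, atan2(245, 840), 0]) cube([25, 46, 875]);
translate([561, 954, 0]) mirror([1, 0, 0]) rotate([0, atan2(245, 840), 0]) cube([25, 46, 875]);


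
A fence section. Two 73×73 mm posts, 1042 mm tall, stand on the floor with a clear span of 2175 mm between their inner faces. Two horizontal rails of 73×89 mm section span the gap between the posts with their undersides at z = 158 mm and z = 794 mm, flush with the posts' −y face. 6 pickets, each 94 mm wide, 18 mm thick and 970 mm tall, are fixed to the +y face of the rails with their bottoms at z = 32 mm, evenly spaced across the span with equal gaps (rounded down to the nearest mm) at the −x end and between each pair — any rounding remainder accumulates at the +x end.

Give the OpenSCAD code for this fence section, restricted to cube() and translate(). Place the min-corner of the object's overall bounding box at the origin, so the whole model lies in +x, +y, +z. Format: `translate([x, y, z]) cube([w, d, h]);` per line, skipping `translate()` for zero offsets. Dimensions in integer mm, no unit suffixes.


cube([73, 73, 1042]);
translate([2248, 0, 0]) cube([73, 73, 1042]);
translate([73, 0, 158]) cube([2175, 73, 89]);
translate([73, 0, 794]) cube([2175, 73, 89]);
translate([303, 73, 32]) cube([94, 18, 970]);
translate([627, 73, 32]) cube([94, 18, 970]);
translate([951, 73, 32]) cube([94, 18, 970]);
translate([1275, 73, 32]) cube([94, 18, 970]);
translate([1599, 73, 32]) cube([94, 18, 970]);
translate([1923, 73, 32]) cube([94, 18, 970]);
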